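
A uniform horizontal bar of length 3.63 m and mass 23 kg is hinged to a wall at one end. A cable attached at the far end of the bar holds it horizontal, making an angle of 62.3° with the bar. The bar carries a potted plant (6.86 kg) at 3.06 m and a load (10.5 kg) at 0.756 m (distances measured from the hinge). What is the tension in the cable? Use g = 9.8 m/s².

T ≈ 215 N

About the hinge:
Beam weight: 23 × 9.8 = 225.4 N down at 1.815 m → arm 1.815 m, τ = 225.4 × 1.815 = 409.1 N·m clockwise.
Potted plant: 6.86 × 9.8 = 67.23 N down at 3.06 m → arm 3.06 m, τ = 67.23 × 3.06 = 205.7 N·m clockwise.
Load: 10.5 × 9.8 = 102.9 N down at 0.756 m → arm 0.756 m, τ = 102.9 × 0.756 = 77.79 N·m clockwise.
Total clockwise load moment = 692.6 N·m.
The cable tension T acts at 3.63 m; only its component perpendicular to the bar, T sinθ, produces torque. sin 62.3° = 0.8854.
Στ = 0 ⇒ T × 3.63 × 0.8854 = 692.6 ⇒ T = 692.6 / 3.214 = 215 N.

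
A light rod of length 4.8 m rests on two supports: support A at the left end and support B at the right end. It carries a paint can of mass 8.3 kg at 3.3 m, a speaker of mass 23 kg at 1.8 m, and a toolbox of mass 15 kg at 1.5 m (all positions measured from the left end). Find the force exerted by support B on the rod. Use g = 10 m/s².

R_B ≈ 190 N

Sum moments about support A (its reaction then has zero moment arm).
Paint can: 8.3 × 10 = 83 N down at 3.3 m → arm 3.3 m, τ = 83 × 3.3 = 273.9 N·m clockwise.
Speaker: 23 × 10 = 230 N down at 1.8 m → arm 1.8 m, τ = 230 × 1.8 = 414 N·m clockwise.
Toolbox: 15 × 10 = 150 N down at 1.5 m → arm 1.5 m, τ = 150 × 1.5 = 225 N·m clockwise.
Net load moment about support A = 912.9 N·m clockwise.
Reaction R at support B is upward at 4.8 m, arm 4.8 m → moment R × 4.8 counterclockwise.
For rotational equilibrium, R × 4.8 = 912.9, so R = 190 N.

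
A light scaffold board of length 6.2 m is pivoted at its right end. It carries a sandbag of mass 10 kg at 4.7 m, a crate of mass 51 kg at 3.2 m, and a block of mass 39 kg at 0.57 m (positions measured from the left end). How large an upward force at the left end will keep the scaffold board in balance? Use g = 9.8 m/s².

F ≈ 613 N

Sum moments about the right end (the unknown pivot reaction has zero arm there).
Sandbag: 10 × 9.8 = 98 N down at 4.7 m → arm 1.5 m, τ = 98 × 1.5 = 147 N·m counterclockwise.
Crate: 51 × 9.8 = 499.8 N down at 3.2 m → arm 3 m, τ = 499.8 × 3 = 1499 N·m counterclockwise.
Block: 39 × 9.8 = 382.2 N down at 0.57 m → arm 5.63 m, τ = 382.2 × 5.63 = 2152 N·m counterclockwise.
Net moment of the loads = 3798 N·m counterclockwise.
The upward force F acts at the left end, arm 6.2 m, giving F × 6.2 clockwise.
For rotational equilibrium, F × 6.2 = 3798, so F = 3798 / 6.2 = 613 N.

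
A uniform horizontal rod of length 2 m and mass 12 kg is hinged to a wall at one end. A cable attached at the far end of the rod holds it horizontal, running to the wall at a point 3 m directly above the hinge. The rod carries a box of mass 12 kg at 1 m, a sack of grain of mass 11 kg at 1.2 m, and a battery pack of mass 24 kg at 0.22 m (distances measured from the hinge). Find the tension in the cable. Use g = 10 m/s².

Choose the hinge as the axis so the unknown hinge reaction has zero arm there.
Beam weight: 12 × 10 = 120 N down at 1 m → arm 1 m, τ = 120 × 1 = 120 N·m clockwise.
Box: 12 × 10 = 120 N down at 1 m → arm 1 m, τ = 120 × 1 = 120 N·m clockwise.
Sack of grain: 11 × 10 = 110 N down at 1.2 m → arm 1.2 m, τ = 110 × 1.2 = 132 N·m clockwise.
Battery pack: 24 × 10 = 240 N down at 0.22 m → arm 0.22 m, τ = 240 × 0.22 = 52.8 N·m clockwise.
Total clockwise load moment = 424.8 N·m.
The cable tension T acts at 2 m; only its component perpendicular to the rod, T sinθ, produces torque. sinθ = h/√(h²+d²) = 3/√(3²+2²) = 0.8321.
Στ = 0 ⇒ T × 2 × 0.8321 = 424.8 ⇒ T = 424.8 / 1.664 = 255 N.

T ≈ 255 N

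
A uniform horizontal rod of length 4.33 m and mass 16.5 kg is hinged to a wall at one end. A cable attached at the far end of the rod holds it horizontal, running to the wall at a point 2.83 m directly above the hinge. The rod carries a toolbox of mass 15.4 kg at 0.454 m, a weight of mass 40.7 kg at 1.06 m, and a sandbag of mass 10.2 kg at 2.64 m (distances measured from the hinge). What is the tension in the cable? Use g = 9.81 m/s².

Choose the hinge as the axis so the unknown hinge reaction has zero arm there.
Beam weight: 16.5 × 9.81 = 161.9 N down at 2.165 m → arm 2.165 m, τ = 161.9 × 2.165 = 350.5 N·m clockwise.
Toolbox: 15.4 × 9.81 = 151.1 N down at 0.454 m → arm 0.454 m, τ = 151.1 × 0.454 = 68.6 N·m clockwise.
Weight: 40.7 × 9.81 = 399.3 N down at 1.06 m → arm 1.06 m, τ = 399.3 × 1.06 = 423.3 N·m clockwise.
Sandbag: 10.2 × 9.81 = 100.1 N down at 2.64 m → arm 2.64 m, τ = 100.1 × 2.64 = 264.3 N·m clockwise.
Total clockwise load moment = 1107 N·m.
The cable tension T acts at 4.33 m; only its component perpendicular to the rod, T sinθ, produces torque. sinθ = h/√(h²+d²) = 2.83/√(2.83²+4.33²) = 0.5471.
For rotational equilibrium, T × 4.33 × 0.5471 = 1107, so T = 1107 / 2.369 = 467 N.

T ≈ 467 N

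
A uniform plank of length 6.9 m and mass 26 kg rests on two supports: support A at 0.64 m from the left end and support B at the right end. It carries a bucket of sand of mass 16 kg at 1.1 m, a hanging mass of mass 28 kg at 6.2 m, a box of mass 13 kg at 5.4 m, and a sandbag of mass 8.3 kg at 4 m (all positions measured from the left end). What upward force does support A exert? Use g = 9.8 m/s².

R_A ≈ 385 N

About support B:
Beam weight: 26 × 9.8 = 254.8 N down at 3.45 m → arm 3.45 m, τ = 254.8 × 3.45 = 879.1 N·m counterclockwise.
Bucket of sand: 16 × 9.8 = 156.8 N down at 1.1 m → arm 5.8 m, τ = 156.8 × 5.8 = 909.4 N·m counterclockwise.
Hanging mass: 28 × 9.8 = 274.4 N down at 6.2 m → arm 0.7 m, τ = 274.4 × 0.7 = 192.1 N·m counterclockwise.
Box: 13 × 9.8 = 127.4 N down at 5.4 m → arm 1.5 m, τ = 127.4 × 1.5 = 191.1 N·m counterclockwise.
Sandbag: 8.3 × 9.8 = 81.34 N down at 4 m → arm 2.9 m, τ = 81.34 × 2.9 = 235.9 N·m counterclockwise.
Net load moment about support B = 2408 N·m counterclockwise.
Reaction R at support A is upward at 0.64 m, arm 6.26 m → moment R × 6.26 clockwise.
Balancing moments: R × 6.26 = 2408, giving R = 385 N.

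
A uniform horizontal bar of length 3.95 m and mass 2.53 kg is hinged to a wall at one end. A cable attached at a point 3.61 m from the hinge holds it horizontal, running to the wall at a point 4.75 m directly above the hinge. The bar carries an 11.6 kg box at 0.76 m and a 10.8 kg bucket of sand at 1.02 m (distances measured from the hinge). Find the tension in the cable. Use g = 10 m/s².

Taking torques about the hinge:
Beam weight: 2.53 × 10 = 25.3 N down at 1.975 m → arm 1.975 m, τ = 25.3 × 1.975 = 49.97 N·m clockwise.
Box: 11.6 × 10 = 116 N down at 0.76 m → arm 0.76 m, τ = 116 × 0.76 = 88.16 N·m clockwise.
Bucket of sand: 10.8 × 10 = 108 N down at 1.02 m → arm 1.02 m, τ = 108 × 1.02 = 110.2 N·m clockwise.
Total clockwise load moment = 248.3 N·m.
The cable tension T acts at 3.61 m; only its component perpendicular to the bar, T sinθ, produces torque. sinθ = h/√(h²+d²) = 4.75/√(4.75²+3.61²) = 0.7962.
Στ = 0 ⇒ T × 3.61 × 0.7962 = 248.3 ⇒ T = 248.3 / 2.874 = 86.4 N.

T ≈ 86.4 N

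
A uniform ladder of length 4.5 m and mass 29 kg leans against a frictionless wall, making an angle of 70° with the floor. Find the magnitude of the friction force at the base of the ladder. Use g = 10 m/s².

Sum moments about the foot of the ladder (the floor normal and friction both act there and drop out).
Ladder weight 29×10 = 290 N acts at 2.25 m along the ladder; its horizontal arm is 2.25·cos70° = 0.7695 m → τ = 223.2 N·m clockwise.
Wall normal N acts horizontally at the top; its moment arm is the height L sinθ = 4.5·sin70° = 4.229 m, counterclockwise.
For rotational equilibrium, N × 4.229 = 223.2, so N = 52.8 N.
ΣFx = 0: friction at the foot balances the wall's push, so f = N_wall = 52.8 N.

f ≈ 52.8 N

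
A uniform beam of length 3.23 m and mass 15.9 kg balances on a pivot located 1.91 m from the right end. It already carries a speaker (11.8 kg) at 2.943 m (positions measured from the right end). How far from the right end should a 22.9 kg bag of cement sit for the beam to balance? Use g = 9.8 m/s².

x ≈ 1.58 m from the right end

Choose the pivot (at 1.91 m from the right end) as the axis so the support reaction has zero arm there.
Beam weight: 15.9 × 9.8 = 155.8 N down at 1.615 m → arm 0.295 m, τ = 155.8 × 0.295 = 45.96 N·m clockwise.
Speaker: 11.8 × 9.8 = 115.6 N down at 2.943 m → arm 1.033 m, τ = 115.6 × 1.033 = 119.4 N·m counterclockwise.
Net moment of existing loads = 73.44 N·m counterclockwise.
The bag of cement weighs 22.9 × 9.8 = 224.4 N and must supply an equal clockwise moment, so its lever arm about the pivot is 73.44 / 224.4 = 0.327 m.
That puts it at 1.91 − 0.327 = 1.58 m from the right end.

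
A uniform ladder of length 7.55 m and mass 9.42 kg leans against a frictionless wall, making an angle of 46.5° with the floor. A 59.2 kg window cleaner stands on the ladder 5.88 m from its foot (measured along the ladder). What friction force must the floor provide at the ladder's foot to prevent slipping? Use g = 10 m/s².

About the foot of the ladder:
Ladder weight 9.42×10 = 94.2 N acts at 3.775 m along the ladder; its horizontal arm is 3.775·cos46.5° = 2.599 m → τ = 244.8 N·m clockwise.
Window cleaner: 59.2×10 = 592 N at 5.88 m → arm 4.048 m → τ = 2396 N·m clockwise.
Wall normal N acts horizontally at the top; its moment arm is the height L sinθ = 7.55·sin46.5° = 5.477 m, counterclockwise.
Setting net torque to zero: N × 5.477 = 2641 → N = 482 N.
ΣFx = 0: friction at the foot balances the wall's push, so f = N_wall = 482 N.

f ≈ 482 N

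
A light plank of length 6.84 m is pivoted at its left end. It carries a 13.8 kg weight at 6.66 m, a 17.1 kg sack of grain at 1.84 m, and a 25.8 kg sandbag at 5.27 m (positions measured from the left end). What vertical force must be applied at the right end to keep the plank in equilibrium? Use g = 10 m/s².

Choose the left end as the axis so the unknown pivot reaction has zero arm there.
Weight: 13.8 × 10 = 138 N down at 6.66 m → arm 6.66 m, τ = 138 × 6.66 = 919.1 N·m clockwise.
Sack of grain: 17.1 × 10 = 171 N down at 1.84 m → arm 1.84 m, τ = 171 × 1.84 = 314.6 N·m clockwise.
Sandbag: 25.8 × 10 = 258 N down at 5.27 m → arm 5.27 m, τ = 258 × 5.27 = 1360 N·m clockwise.
Net moment of the loads = 2594 N·m clockwise.
The upward force F acts at the right end, arm 6.84 m, giving F × 6.84 counterclockwise.
Setting net torque to zero: F × 6.84 = 2594 → F = 2594 / 6.84 = 379 N.

F ≈ 379 N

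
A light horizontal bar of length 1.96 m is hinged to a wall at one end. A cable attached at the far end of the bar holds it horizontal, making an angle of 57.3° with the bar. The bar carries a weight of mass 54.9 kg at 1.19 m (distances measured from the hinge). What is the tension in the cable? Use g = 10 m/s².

T ≈ 396 N

Take moments about the hinge.
Weight: 54.9 × 10 = 549 N down at 1.19 m → arm 1.19 m, τ = 549 × 1.19 = 653.3 N·m clockwise.
Total clockwise load moment = 653.3 N·m.
The cable tension T acts at 1.96 m; only its component perpendicular to the bar, T sinθ, produces torque. sin 57.3° = 0.8415.
For rotational equilibrium, T × 1.96 × 0.8415 = 653.3, so T = 653.3 / 1.649 = 396 N.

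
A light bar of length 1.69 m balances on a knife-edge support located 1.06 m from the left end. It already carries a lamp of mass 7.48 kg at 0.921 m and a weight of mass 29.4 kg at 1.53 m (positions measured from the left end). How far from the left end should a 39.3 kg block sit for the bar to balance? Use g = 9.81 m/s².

x ≈ 0.735 m from the left end

Sum moments about the knife-edge support (at 1.06 m from the left end) (the support reaction has zero arm there).
Lamp: 7.48 × 9.81 = 73.38 N down at 0.921 m → arm 0.139 m, τ = 73.38 × 0.139 = 10.2 N·m counterclockwise.
Weight: 29.4 × 9.81 = 288.4 N down at 1.53 m → arm 0.47 m, τ = 288.4 × 0.47 = 135.5 N·m clockwise.
Net moment of existing loads = 125.3 N·m clockwise.
The block weighs 39.3 × 9.81 = 385.5 N and must supply an equal counterclockwise moment, so its lever arm about the knife-edge support is 125.3 / 385.5 = 0.325 m.
That puts it at 1.06 − 0.325 = 0.735 m from the left end.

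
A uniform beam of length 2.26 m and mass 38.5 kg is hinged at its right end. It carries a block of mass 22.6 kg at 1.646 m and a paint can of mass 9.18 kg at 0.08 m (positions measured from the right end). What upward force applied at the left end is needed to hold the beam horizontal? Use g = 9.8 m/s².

F ≈ 353 N

Sum moments about the right end (the unknown pivot reaction has zero arm there).
Beam weight: 38.5 × 9.8 = 377.3 N down at 1.13 m → arm 1.13 m, τ = 377.3 × 1.13 = 426.3 N·m counterclockwise.
Block: 22.6 × 9.8 = 221.5 N down at 1.646 m → arm 1.646 m, τ = 221.5 × 1.646 = 364.6 N·m counterclockwise.
Paint can: 9.18 × 9.8 = 89.96 N down at 0.08 m → arm 0.08 m, τ = 89.96 × 0.08 = 7.197 N·m counterclockwise.
Net moment of the loads = 798.1 N·m counterclockwise.
The upward force F acts at the left end, arm 2.26 m, giving F × 2.26 clockwise.
For rotational equilibrium, F × 2.26 = 798.1, so F = 798.1 / 2.26 = 353 N.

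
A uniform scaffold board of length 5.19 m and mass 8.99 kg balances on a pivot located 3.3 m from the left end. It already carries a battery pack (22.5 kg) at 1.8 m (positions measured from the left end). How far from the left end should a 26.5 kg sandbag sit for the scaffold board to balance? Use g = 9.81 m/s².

Take moments about the pivot (at 3.3 m from the left end).
Beam weight: 8.99 × 9.81 = 88.19 N down at 2.595 m → arm 0.705 m, τ = 88.19 × 0.705 = 62.17 N·m counterclockwise.
Battery pack: 22.5 × 9.81 = 220.7 N down at 1.8 m → arm 1.5 m, τ = 220.7 × 1.5 = 331 N·m counterclockwise.
Net moment of existing loads = 393.2 N·m counterclockwise.
The sandbag weighs 26.5 × 9.81 = 260 N and must supply an equal clockwise moment, so its lever arm about the pivot is 393.2 / 260 = 1.51 m.
That puts it at 3.3 + 1.51 = 4.81 m from the left end.

x ≈ 4.81 m from the left end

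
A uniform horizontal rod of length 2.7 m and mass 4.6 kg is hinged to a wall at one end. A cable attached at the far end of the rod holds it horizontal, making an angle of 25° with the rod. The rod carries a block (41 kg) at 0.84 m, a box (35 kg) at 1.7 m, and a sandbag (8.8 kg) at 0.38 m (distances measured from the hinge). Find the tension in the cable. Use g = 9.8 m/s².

About the hinge:
Beam weight: 4.6 × 9.8 = 45.08 N down at 1.35 m → arm 1.35 m, τ = 45.08 × 1.35 = 60.86 N·m clockwise.
Block: 41 × 9.8 = 401.8 N down at 0.84 m → arm 0.84 m, τ = 401.8 × 0.84 = 337.5 N·m clockwise.
Box: 35 × 9.8 = 343 N down at 1.7 m → arm 1.7 m, τ = 343 × 1.7 = 583.1 N·m clockwise.
Sandbag: 8.8 × 9.8 = 86.24 N down at 0.38 m → arm 0.38 m, τ = 86.24 × 0.38 = 32.77 N·m clockwise.
Total clockwise load moment = 1014 N·m.
The cable tension T acts at 2.7 m; only its component perpendicular to the rod, T sinθ, produces torque. sin 25° = 0.4226.
Στ = 0 ⇒ T × 2.7 × 0.4226 = 1014 ⇒ T = 1014 / 1.141 = 889 N.

T ≈ 889 N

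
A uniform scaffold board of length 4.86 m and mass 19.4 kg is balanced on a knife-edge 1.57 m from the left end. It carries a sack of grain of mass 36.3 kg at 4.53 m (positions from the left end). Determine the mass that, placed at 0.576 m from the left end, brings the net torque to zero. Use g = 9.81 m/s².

Choose the knife-edge (at 1.57 m from the left end) as the axis so the support reaction has zero arm there.
Beam weight: 19.4 × 9.81 = 190.3 N down at 2.43 m → arm 0.86 m, τ = 190.3 × 0.86 = 163.7 N·m clockwise.
Sack of grain: 36.3 × 9.81 = 356.1 N down at 4.53 m → arm 2.96 m, τ = 356.1 × 2.96 = 1054 N·m clockwise.
Net moment of known loads = 1218 N·m clockwise.
An unknown mass m at 0.576 m has arm 0.994 m; its moment is m·g·0.994 counterclockwise.
Στ = 0 ⇒ m × 9.81 × 0.994 = 1218 ⇒ m = 1218 / (9.81 × 0.994) = 125 kg.

m ≈ 125 kg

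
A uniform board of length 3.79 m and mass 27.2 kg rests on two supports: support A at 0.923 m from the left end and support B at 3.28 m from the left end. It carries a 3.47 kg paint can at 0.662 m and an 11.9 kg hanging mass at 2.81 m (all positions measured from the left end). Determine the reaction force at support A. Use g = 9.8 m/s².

R_A ≈ 218 N

Taking torques about support B:
Beam weight: 27.2 × 9.8 = 266.6 N down at 1.895 m → arm 1.385 m, τ = 266.6 × 1.385 = 369.2 N·m counterclockwise.
Paint can: 3.47 × 9.8 = 34.01 N down at 0.662 m → arm 2.618 m, τ = 34.01 × 2.618 = 89.04 N·m counterclockwise.
Hanging mass: 11.9 × 9.8 = 116.6 N down at 2.81 m → arm 0.47 m, τ = 116.6 × 0.47 = 54.8 N·m counterclockwise.
Net load moment about support B = 513 N·m counterclockwise.
Reaction R at support A is upward at 0.923 m, arm 2.357 m → moment R × 2.357 clockwise.
For rotational equilibrium, R × 2.357 = 513, so R = 218 N.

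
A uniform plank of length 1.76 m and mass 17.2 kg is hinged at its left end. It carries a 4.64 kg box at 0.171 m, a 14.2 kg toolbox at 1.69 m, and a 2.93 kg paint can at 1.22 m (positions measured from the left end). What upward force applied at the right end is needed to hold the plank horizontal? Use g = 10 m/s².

F ≈ 247 N

Taking torques about the left end:
Beam weight: 17.2 × 10 = 172 N down at 0.88 m → arm 0.88 m, τ = 172 × 0.88 = 151.4 N·m clockwise.
Box: 4.64 × 10 = 46.4 N down at 0.171 m → arm 0.171 m, τ = 46.4 × 0.171 = 7.934 N·m clockwise.
Toolbox: 14.2 × 10 = 142 N down at 1.69 m → arm 1.69 m, τ = 142 × 1.69 = 240 N·m clockwise.
Paint can: 2.93 × 10 = 29.3 N down at 1.22 m → arm 1.22 m, τ = 29.3 × 1.22 = 35.75 N·m clockwise.
Net moment of the loads = 435.1 N·m clockwise.
The upward force F acts at the right end, arm 1.76 m, giving F × 1.76 counterclockwise.
For rotational equilibrium, F × 1.76 = 435.1, so F = 435.1 / 1.76 = 247 N.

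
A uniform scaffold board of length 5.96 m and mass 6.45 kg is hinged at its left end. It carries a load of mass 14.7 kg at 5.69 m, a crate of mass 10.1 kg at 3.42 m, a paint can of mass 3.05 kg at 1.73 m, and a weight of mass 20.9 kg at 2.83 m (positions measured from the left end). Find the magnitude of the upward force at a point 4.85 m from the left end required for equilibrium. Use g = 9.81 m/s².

Taking torques about the left end:
Beam weight: 6.45 × 9.81 = 63.27 N down at 2.98 m → arm 2.98 m, τ = 63.27 × 2.98 = 188.5 N·m clockwise.
Load: 14.7 × 9.81 = 144.2 N down at 5.69 m → arm 5.69 m, τ = 144.2 × 5.69 = 820.5 N·m clockwise.
Crate: 10.1 × 9.81 = 99.08 N down at 3.42 m → arm 3.42 m, τ = 99.08 × 3.42 = 338.9 N·m clockwise.
Paint can: 3.05 × 9.81 = 29.92 N down at 1.73 m → arm 1.73 m, τ = 29.92 × 1.73 = 51.76 N·m clockwise.
Weight: 20.9 × 9.81 = 205 N down at 2.83 m → arm 2.83 m, τ = 205 × 2.83 = 580.1 N·m clockwise.
Net moment of the loads = 1980 N·m clockwise.
The upward force F acts at a point 4.85 m from the left end, arm 4.85 m, giving F × 4.85 counterclockwise.
Setting net torque to zero: F × 4.85 = 1980 → F = 1980 / 4.85 = 408 N.

F ≈ 408 N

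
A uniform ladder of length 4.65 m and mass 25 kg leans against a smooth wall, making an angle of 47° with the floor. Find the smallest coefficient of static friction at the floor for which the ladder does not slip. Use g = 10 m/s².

μ_min ≈ 0.466

Sum moments about the foot of the ladder (the floor normal and friction both act there and drop out).
Ladder weight 25×10 = 250 N acts at 2.325 m along the ladder; its horizontal arm is 2.325·cos47° = 1.586 m → τ = 396.5 N·m clockwise.
Wall normal N acts horizontally at the top; its moment arm is the height L sinθ = 4.65·sin47° = 3.401 m, counterclockwise.
Balancing moments: N × 3.401 = 396.5, giving N = 116.6 N.
ΣFx = 0 ⇒ f = N_wall = 116.6 N. ΣFy = 0 ⇒ N_floor = 250 N.
μ_min = f / N_floor = 116.6 / 250 = 0.466.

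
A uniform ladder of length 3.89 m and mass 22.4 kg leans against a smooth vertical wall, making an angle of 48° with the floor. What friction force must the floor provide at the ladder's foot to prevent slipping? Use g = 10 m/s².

f ≈ 101 N

About the foot of the ladder:
Ladder weight 22.4×10 = 224 N acts at 1.945 m along the ladder; its horizontal arm is 1.945·cos48° = 1.301 m → τ = 291.4 N·m clockwise.
Wall normal N acts horizontally at the top; its moment arm is the height L sinθ = 3.89·sin48° = 2.891 m, counterclockwise.
Balancing moments: N × 2.891 = 291.4, giving N = 101 N.
ΣFx = 0: friction at the foot balances the wall's push, so f = N_wall = 101 N.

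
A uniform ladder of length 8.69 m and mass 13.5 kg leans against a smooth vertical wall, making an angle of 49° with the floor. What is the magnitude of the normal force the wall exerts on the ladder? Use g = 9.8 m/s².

Sum moments about the foot of the ladder (the floor normal and friction both act there and drop out).
Ladder weight 13.5×9.8 = 132.3 N acts at 4.345 m along the ladder; its horizontal arm is 4.345·cos49° = 2.851 m → τ = 377.2 N·m clockwise.
Wall normal N acts horizontally at the top; its moment arm is the height L sinθ = 8.69·sin49° = 6.558 m, counterclockwise.
Στ = 0 ⇒ N × 6.558 = 377.2 ⇒ N = 57.5 N.

N_wall ≈ 57.5 N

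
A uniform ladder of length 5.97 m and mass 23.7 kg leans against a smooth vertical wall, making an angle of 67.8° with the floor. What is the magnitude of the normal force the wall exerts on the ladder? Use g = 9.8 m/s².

Taking torques about the foot of the ladder:
Ladder weight 23.7×9.8 = 232.3 N acts at 2.985 m along the ladder; its horizontal arm is 2.985·cos67.8° = 1.128 m → τ = 262 N·m clockwise.
Wall normal N acts horizontally at the top; its moment arm is the height L sinθ = 5.97·sin67.8° = 5.527 m, counterclockwise.
Balancing moments: N × 5.527 = 262, giving N = 47.4 N.

N_wall ≈ 47.4 N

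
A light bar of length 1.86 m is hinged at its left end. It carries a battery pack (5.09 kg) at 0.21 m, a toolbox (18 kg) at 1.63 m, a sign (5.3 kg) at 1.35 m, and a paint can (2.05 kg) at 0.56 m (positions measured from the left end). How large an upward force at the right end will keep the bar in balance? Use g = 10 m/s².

F ≈ 208 N

Choose the left end as the axis so the unknown pivot reaction has zero arm there.
Battery pack: 5.09 × 10 = 50.9 N down at 0.21 m → arm 0.21 m, τ = 50.9 × 0.21 = 10.69 N·m clockwise.
Toolbox: 18 × 10 = 180 N down at 1.63 m → arm 1.63 m, τ = 180 × 1.63 = 293.4 N·m clockwise.
Sign: 5.3 × 10 = 53 N down at 1.35 m → arm 1.35 m, τ = 53 × 1.35 = 71.55 N·m clockwise.
Paint can: 2.05 × 10 = 20.5 N down at 0.56 m → arm 0.56 m, τ = 20.5 × 0.56 = 11.48 N·m clockwise.
Net moment of the loads = 387.1 N·m clockwise.
The upward force F acts at the right end, arm 1.86 m, giving F × 1.86 counterclockwise.
For rotational equilibrium, F × 1.86 = 387.1, so F = 387.1 / 1.86 = 208 N.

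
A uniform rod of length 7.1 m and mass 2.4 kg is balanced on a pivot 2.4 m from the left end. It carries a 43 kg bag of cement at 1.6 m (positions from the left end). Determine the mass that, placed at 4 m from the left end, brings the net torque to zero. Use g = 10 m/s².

Take moments about the pivot (at 2.4 m from the left end).
Beam weight: 2.4 × 10 = 24 N down at 3.55 m → arm 1.15 m, τ = 24 × 1.15 = 27.6 N·m clockwise.
Bag of cement: 43 × 10 = 430 N down at 1.6 m → arm 0.8 m, τ = 430 × 0.8 = 344 N·m counterclockwise.
Net moment of known loads = 316.4 N·m counterclockwise.
An unknown mass m at 4 m has arm 1.6 m; its moment is m·g·1.6 clockwise.
Balancing moments: m × 10 × 1.6 = 316.4, giving m = 316.4 / (10 × 1.6) = 19.8 kg.

m ≈ 19.8 kg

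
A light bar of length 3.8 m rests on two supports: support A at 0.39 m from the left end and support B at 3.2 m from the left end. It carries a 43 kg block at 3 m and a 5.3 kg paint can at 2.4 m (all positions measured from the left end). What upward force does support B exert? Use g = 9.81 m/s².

R_B ≈ 429 N

Take moments about support A.
Block: 43 × 9.81 = 421.8 N down at 3 m → arm 2.61 m, τ = 421.8 × 2.61 = 1101 N·m clockwise.
Paint can: 5.3 × 9.81 = 51.99 N down at 2.4 m → arm 2.01 m, τ = 51.99 × 2.01 = 104.5 N·m clockwise.
Net load moment about support A = 1206 N·m clockwise.
Reaction R at support B is upward at 3.2 m, arm 2.81 m → moment R × 2.81 counterclockwise.
For rotational equilibrium, R × 2.81 = 1206, so R = 429 N.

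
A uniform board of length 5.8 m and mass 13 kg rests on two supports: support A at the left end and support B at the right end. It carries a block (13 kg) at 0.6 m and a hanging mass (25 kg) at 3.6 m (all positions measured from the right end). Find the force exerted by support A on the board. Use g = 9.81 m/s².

Take moments about support B.
Beam weight: 13 × 9.81 = 127.5 N down at 2.9 m → arm 2.9 m, τ = 127.5 × 2.9 = 369.8 N·m counterclockwise.
Block: 13 × 9.81 = 127.5 N down at 0.6 m → arm 0.6 m, τ = 127.5 × 0.6 = 76.5 N·m counterclockwise.
Hanging mass: 25 × 9.81 = 245.2 N down at 3.6 m → arm 3.6 m, τ = 245.2 × 3.6 = 882.7 N·m counterclockwise.
Net load moment about support B = 1329 N·m counterclockwise.
Reaction R at support A is upward at 5.8 m, arm 5.8 m → moment R × 5.8 clockwise.
Στ = 0 ⇒ R × 5.8 = 1329 ⇒ R = 229 N.

R_A ≈ 229 N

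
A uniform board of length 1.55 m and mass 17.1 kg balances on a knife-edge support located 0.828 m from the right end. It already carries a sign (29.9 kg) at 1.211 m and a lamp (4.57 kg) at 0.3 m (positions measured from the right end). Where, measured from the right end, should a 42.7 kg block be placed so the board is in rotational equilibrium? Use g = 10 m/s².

x ≈ 0.638 m from the right end

Choose the knife-edge support (at 0.828 m from the right end) as the axis so the support reaction has zero arm there.
Beam weight: 17.1 × 10 = 171 N down at 0.775 m → arm 0.053 m, τ = 171 × 0.053 = 9.063 N·m clockwise.
Sign: 29.9 × 10 = 299 N down at 1.211 m → arm 0.383 m, τ = 299 × 0.383 = 114.5 N·m counterclockwise.
Lamp: 4.57 × 10 = 45.7 N down at 0.3 m → arm 0.528 m, τ = 45.7 × 0.528 = 24.13 N·m clockwise.
Net moment of existing loads = 81.31 N·m counterclockwise.
The block weighs 42.7 × 10 = 427 N and must supply an equal clockwise moment, so its lever arm about the knife-edge support is 81.31 / 427 = 0.19 m.
That puts it at 0.828 − 0.19 = 0.638 m from the right end.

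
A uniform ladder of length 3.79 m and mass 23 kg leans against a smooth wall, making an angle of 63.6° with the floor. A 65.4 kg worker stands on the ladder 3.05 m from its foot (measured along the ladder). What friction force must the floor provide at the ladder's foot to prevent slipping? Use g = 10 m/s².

f ≈ 318 N

Sum moments about the foot of the ladder (the floor normal and friction both act there and drop out).
Ladder weight 23×10 = 230 N acts at 1.895 m along the ladder; its horizontal arm is 1.895·cos63.6° = 0.8426 m → τ = 193.8 N·m clockwise.
Worker: 65.4×10 = 654 N at 3.05 m → arm 1.356 m → τ = 886.8 N·m clockwise.
Wall normal N acts horizontally at the top; its moment arm is the height L sinθ = 3.79·sin63.6° = 3.395 m, counterclockwise.
Balancing moments: N × 3.395 = 1081, giving N = 318 N.
ΣFx = 0: friction at the foot balances the wall's push, so f = N_wall = 318 N.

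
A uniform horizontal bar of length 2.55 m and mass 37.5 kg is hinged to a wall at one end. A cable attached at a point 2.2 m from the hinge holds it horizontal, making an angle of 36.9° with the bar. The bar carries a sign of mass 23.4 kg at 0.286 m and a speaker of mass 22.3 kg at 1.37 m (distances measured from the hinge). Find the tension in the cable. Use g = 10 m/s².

Taking torques about the hinge:
Beam weight: 37.5 × 10 = 375 N down at 1.275 m → arm 1.275 m, τ = 375 × 1.275 = 478.1 N·m clockwise.
Sign: 23.4 × 10 = 234 N down at 0.286 m → arm 0.286 m, τ = 234 × 0.286 = 66.92 N·m clockwise.
Speaker: 22.3 × 10 = 223 N down at 1.37 m → arm 1.37 m, τ = 223 × 1.37 = 305.5 N·m clockwise.
Total clockwise load moment = 850.5 N·m.
The cable tension T acts at 2.2 m; only its component perpendicular to the bar, T sinθ, produces torque. sin 36.9° = 0.6004.
For rotational equilibrium, T × 2.2 × 0.6004 = 850.5, so T = 850.5 / 1.321 = 644 N.

T ≈ 644 N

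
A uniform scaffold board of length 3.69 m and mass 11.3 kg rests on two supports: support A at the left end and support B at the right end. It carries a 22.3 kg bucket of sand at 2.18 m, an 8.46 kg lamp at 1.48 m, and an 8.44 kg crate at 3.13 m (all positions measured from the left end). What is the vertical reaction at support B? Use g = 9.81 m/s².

Taking torques about support A:
Beam weight: 11.3 × 9.81 = 110.9 N down at 1.845 m → arm 1.845 m, τ = 110.9 × 1.845 = 204.6 N·m clockwise.
Bucket of sand: 22.3 × 9.81 = 218.8 N down at 2.18 m → arm 2.18 m, τ = 218.8 × 2.18 = 477 N·m clockwise.
Lamp: 8.46 × 9.81 = 82.99 N down at 1.48 m → arm 1.48 m, τ = 82.99 × 1.48 = 122.8 N·m clockwise.
Crate: 8.44 × 9.81 = 82.8 N down at 3.13 m → arm 3.13 m, τ = 82.8 × 3.13 = 259.2 N·m clockwise.
Net load moment about support A = 1064 N·m clockwise.
Reaction R at support B is upward at 3.69 m, arm 3.69 m → moment R × 3.69 counterclockwise.
Setting net torque to zero: R × 3.69 = 1064 → R = 288 N.

R_B ≈ 288 N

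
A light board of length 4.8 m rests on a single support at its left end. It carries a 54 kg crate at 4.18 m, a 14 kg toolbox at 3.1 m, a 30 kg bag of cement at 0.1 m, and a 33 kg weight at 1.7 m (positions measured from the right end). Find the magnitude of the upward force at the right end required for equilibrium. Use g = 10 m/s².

F ≈ 626 N

Sum moments about the left end (the unknown pivot reaction has zero arm there).
Crate: 54 × 10 = 540 N down at 4.18 m → arm 0.62 m, τ = 540 × 0.62 = 334.8 N·m clockwise.
Toolbox: 14 × 10 = 140 N down at 3.1 m → arm 1.7 m, τ = 140 × 1.7 = 238 N·m clockwise.
Bag of cement: 30 × 10 = 300 N down at 0.1 m → arm 4.7 m, τ = 300 × 4.7 = 1410 N·m clockwise.
Weight: 33 × 10 = 330 N down at 1.7 m → arm 3.1 m, τ = 330 × 3.1 = 1023 N·m clockwise.
Net moment of the loads = 3006 N·m clockwise.
The upward force F acts at the right end, arm 4.8 m, giving F × 4.8 counterclockwise.
Setting net torque to zero: F × 4.8 = 3006 → F = 3006 / 4.8 = 626 N.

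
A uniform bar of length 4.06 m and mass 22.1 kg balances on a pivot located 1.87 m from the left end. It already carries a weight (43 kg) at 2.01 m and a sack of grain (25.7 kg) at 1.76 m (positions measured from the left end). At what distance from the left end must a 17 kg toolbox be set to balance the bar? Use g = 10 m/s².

x ≈ 1.47 m from the left end

Take moments about the pivot (at 1.87 m from the left end).
Beam weight: 22.1 × 10 = 221 N down at 2.03 m → arm 0.16 m, τ = 221 × 0.16 = 35.36 N·m clockwise.
Weight: 43 × 10 = 430 N down at 2.01 m → arm 0.14 m, τ = 430 × 0.14 = 60.2 N·m clockwise.
Sack of grain: 25.7 × 10 = 257 N down at 1.76 m → arm 0.11 m, τ = 257 × 0.11 = 28.27 N·m counterclockwise.
Net moment of existing loads = 67.29 N·m clockwise.
The toolbox weighs 17 × 10 = 170 N and must supply an equal counterclockwise moment, so its lever arm about the pivot is 67.29 / 170 = 0.396 m.
That puts it at 1.87 − 0.396 = 1.47 m from the left end.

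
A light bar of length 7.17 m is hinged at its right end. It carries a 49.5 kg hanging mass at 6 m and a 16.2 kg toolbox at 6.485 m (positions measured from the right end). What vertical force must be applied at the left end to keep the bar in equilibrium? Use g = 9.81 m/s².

F ≈ 550 N

Take moments about the right end.
Hanging mass: 49.5 × 9.81 = 485.6 N down at 6 m → arm 6 m, τ = 485.6 × 6 = 2914 N·m counterclockwise.
Toolbox: 16.2 × 9.81 = 158.9 N down at 6.485 m → arm 6.485 m, τ = 158.9 × 6.485 = 1030 N·m counterclockwise.
Net moment of the loads = 3944 N·m counterclockwise.
The upward force F acts at the left end, arm 7.17 m, giving F × 7.17 clockwise.
For rotational equilibrium, F × 7.17 = 3944, so F = 3944 / 7.17 = 550 N.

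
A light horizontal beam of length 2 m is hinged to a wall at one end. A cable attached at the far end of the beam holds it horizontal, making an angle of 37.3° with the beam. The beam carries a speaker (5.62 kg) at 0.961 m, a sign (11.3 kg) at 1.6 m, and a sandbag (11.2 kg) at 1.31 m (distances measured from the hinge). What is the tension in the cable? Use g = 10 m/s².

T ≈ 315 N

Taking torques about the hinge:
Speaker: 5.62 × 10 = 56.2 N down at 0.961 m → arm 0.961 m, τ = 56.2 × 0.961 = 54.01 N·m clockwise.
Sign: 11.3 × 10 = 113 N down at 1.6 m → arm 1.6 m, τ = 113 × 1.6 = 180.8 N·m clockwise.
Sandbag: 11.2 × 10 = 112 N down at 1.31 m → arm 1.31 m, τ = 112 × 1.31 = 146.7 N·m clockwise.
Total clockwise load moment = 381.5 N·m.
The cable tension T acts at 2 m; only its component perpendicular to the beam, T sinθ, produces torque. sin 37.3° = 0.606.
Setting net torque to zero: T × 2 × 0.606 = 381.5 → T = 381.5 / 1.212 = 315 N.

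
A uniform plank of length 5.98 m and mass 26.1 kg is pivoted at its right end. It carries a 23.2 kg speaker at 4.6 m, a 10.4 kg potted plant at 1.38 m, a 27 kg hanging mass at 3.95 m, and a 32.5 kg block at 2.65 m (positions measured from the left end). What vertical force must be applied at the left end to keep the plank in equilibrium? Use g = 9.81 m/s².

F ≈ 526 N

Taking torques about the right end:
Beam weight: 26.1 × 9.81 = 256 N down at 2.99 m → arm 2.99 m, τ = 256 × 2.99 = 765.4 N·m counterclockwise.
Speaker: 23.2 × 9.81 = 227.6 N down at 4.6 m → arm 1.38 m, τ = 227.6 × 1.38 = 314.1 N·m counterclockwise.
Potted plant: 10.4 × 9.81 = 102 N down at 1.38 m → arm 4.6 m, τ = 102 × 4.6 = 469.2 N·m counterclockwise.
Hanging mass: 27 × 9.81 = 264.9 N down at 3.95 m → arm 2.03 m, τ = 264.9 × 2.03 = 537.7 N·m counterclockwise.
Block: 32.5 × 9.81 = 318.8 N down at 2.65 m → arm 3.33 m, τ = 318.8 × 3.33 = 1062 N·m counterclockwise.
Net moment of the loads = 3148 N·m counterclockwise.
The upward force F acts at the left end, arm 5.98 m, giving F × 5.98 clockwise.
Balancing moments: F × 5.98 = 3148, giving F = 3148 / 5.98 = 526 N.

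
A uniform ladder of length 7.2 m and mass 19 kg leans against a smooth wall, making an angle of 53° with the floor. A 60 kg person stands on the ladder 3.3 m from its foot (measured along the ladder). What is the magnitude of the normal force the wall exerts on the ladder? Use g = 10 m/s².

Take moments about the foot of the ladder.
Ladder weight 19×10 = 190 N acts at 3.6 m along the ladder; its horizontal arm is 3.6·cos53° = 2.167 m → τ = 411.7 N·m clockwise.
Person: 60×10 = 600 N at 3.3 m → arm 1.986 m → τ = 1192 N·m clockwise.
Wall normal N acts horizontally at the top; its moment arm is the height L sinθ = 7.2·sin53° = 5.75 m, counterclockwise.
Setting net torque to zero: N × 5.75 = 1604 → N = 279 N.

N_wall ≈ 279 N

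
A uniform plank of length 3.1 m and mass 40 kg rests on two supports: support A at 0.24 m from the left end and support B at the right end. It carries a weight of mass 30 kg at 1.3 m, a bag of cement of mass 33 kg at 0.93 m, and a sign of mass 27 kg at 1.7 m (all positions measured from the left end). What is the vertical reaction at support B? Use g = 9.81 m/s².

R_B ≈ 502 N

Choose support A as the axis so its reaction then has zero moment arm.
Beam weight: 40 × 9.81 = 392.4 N down at 1.55 m → arm 1.31 m, τ = 392.4 × 1.31 = 514 N·m clockwise.
Weight: 30 × 9.81 = 294.3 N down at 1.3 m → arm 1.06 m, τ = 294.3 × 1.06 = 312 N·m clockwise.
Bag of cement: 33 × 9.81 = 323.7 N down at 0.93 m → arm 0.69 m, τ = 323.7 × 0.69 = 223.4 N·m clockwise.
Sign: 27 × 9.81 = 264.9 N down at 1.7 m → arm 1.46 m, τ = 264.9 × 1.46 = 386.8 N·m clockwise.
Net load moment about support A = 1436 N·m clockwise.
Reaction R at support B is upward at 3.1 m, arm 2.86 m → moment R × 2.86 counterclockwise.
Balancing moments: R × 2.86 = 1436, giving R = 502 N.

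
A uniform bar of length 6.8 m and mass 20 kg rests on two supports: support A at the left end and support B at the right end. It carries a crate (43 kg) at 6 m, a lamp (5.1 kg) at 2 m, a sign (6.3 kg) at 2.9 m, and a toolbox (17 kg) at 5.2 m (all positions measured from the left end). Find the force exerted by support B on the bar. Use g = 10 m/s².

R_B ≈ 651 N

Take moments about support A.
Beam weight: 20 × 10 = 200 N down at 3.4 m → arm 3.4 m, τ = 200 × 3.4 = 680 N·m clockwise.
Crate: 43 × 10 = 430 N down at 6 m → arm 6 m, τ = 430 × 6 = 2580 N·m clockwise.
Lamp: 5.1 × 10 = 51 N down at 2 m → arm 2 m, τ = 51 × 2 = 102 N·m clockwise.
Sign: 6.3 × 10 = 63 N down at 2.9 m → arm 2.9 m, τ = 63 × 2.9 = 182.7 N·m clockwise.
Toolbox: 17 × 10 = 170 N down at 5.2 m → arm 5.2 m, τ = 170 × 5.2 = 884 N·m clockwise.
Net load moment about support A = 4429 N·m clockwise.
Reaction R at support B is upward at 6.8 m, arm 6.8 m → moment R × 6.8 counterclockwise.
Στ = 0 ⇒ R × 6.8 = 4429 ⇒ R = 651 N.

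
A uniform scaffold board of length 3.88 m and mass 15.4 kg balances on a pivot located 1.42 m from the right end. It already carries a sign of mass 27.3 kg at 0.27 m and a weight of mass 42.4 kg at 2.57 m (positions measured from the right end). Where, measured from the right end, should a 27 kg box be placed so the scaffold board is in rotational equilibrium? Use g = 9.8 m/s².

x ≈ 0.48 m from the right end

Choose the pivot (at 1.42 m from the right end) as the axis so the support reaction has zero arm there.
Beam weight: 15.4 × 9.8 = 150.9 N down at 1.94 m → arm 0.52 m, τ = 150.9 × 0.52 = 78.47 N·m counterclockwise.
Sign: 27.3 × 9.8 = 267.5 N down at 0.27 m → arm 1.15 m, τ = 267.5 × 1.15 = 307.6 N·m clockwise.
Weight: 42.4 × 9.8 = 415.5 N down at 2.57 m → arm 1.15 m, τ = 415.5 × 1.15 = 477.8 N·m counterclockwise.
Net moment of existing loads = 248.7 N·m counterclockwise.
The box weighs 27 × 9.8 = 264.6 N and must supply an equal clockwise moment, so its lever arm about the pivot is 248.7 / 264.6 = 0.94 m.
That puts it at 1.42 − 0.94 = 0.48 m from the right end.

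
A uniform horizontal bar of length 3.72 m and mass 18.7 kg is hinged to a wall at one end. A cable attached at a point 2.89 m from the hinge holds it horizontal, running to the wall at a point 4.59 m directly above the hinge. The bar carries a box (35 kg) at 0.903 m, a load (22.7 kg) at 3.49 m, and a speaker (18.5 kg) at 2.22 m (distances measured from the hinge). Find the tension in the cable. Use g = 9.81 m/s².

T ≈ 749 N

Sum moments about the hinge (the unknown hinge reaction has zero arm there).
Beam weight: 18.7 × 9.81 = 183.4 N down at 1.86 m → arm 1.86 m, τ = 183.4 × 1.86 = 341.1 N·m clockwise.
Box: 35 × 9.81 = 343.4 N down at 0.903 m → arm 0.903 m, τ = 343.4 × 0.903 = 310.1 N·m clockwise.
Load: 22.7 × 9.81 = 222.7 N down at 3.49 m → arm 3.49 m, τ = 222.7 × 3.49 = 777.2 N·m clockwise.
Speaker: 18.5 × 9.81 = 181.5 N down at 2.22 m → arm 2.22 m, τ = 181.5 × 2.22 = 402.9 N·m clockwise.
Total clockwise load moment = 1831 N·m.
The cable tension T acts at 2.89 m; only its component perpendicular to the bar, T sinθ, produces torque. sinθ = h/√(h²+d²) = 4.59/√(4.59²+2.89²) = 0.8462.
Balancing moments: T × 2.89 × 0.8462 = 1831, giving T = 1831 / 2.446 = 749 N.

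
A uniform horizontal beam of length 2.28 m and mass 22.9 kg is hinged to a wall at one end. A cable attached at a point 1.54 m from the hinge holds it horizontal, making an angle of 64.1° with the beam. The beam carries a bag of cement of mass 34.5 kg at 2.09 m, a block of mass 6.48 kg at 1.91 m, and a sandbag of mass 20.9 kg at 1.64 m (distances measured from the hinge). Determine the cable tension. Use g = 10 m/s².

T ≈ 1050 N

Sum moments about the hinge (the unknown hinge reaction has zero arm there).
Beam weight: 22.9 × 10 = 229 N down at 1.14 m → arm 1.14 m, τ = 229 × 1.14 = 261.1 N·m clockwise.
Bag of cement: 34.5 × 10 = 345 N down at 2.09 m → arm 2.09 m, τ = 345 × 2.09 = 721 N·m clockwise.
Block: 6.48 × 10 = 64.8 N down at 1.91 m → arm 1.91 m, τ = 64.8 × 1.91 = 123.8 N·m clockwise.
Sandbag: 20.9 × 10 = 209 N down at 1.64 m → arm 1.64 m, τ = 209 × 1.64 = 342.8 N·m clockwise.
Total clockwise load moment = 1449 N·m.
The cable tension T acts at 1.54 m; only its component perpendicular to the beam, T sinθ, produces torque. sin 64.1° = 0.8996.
For rotational equilibrium, T × 1.54 × 0.8996 = 1449, so T = 1449 / 1.385 = 1050 N.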